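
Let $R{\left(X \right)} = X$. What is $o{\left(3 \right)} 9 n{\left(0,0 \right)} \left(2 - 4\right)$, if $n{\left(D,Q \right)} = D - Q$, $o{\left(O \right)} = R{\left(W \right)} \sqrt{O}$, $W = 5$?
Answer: $0$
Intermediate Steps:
$o{\left(O \right)} = 5 \sqrt{O}$
$o{\left(3 \right)} 9 n{\left(0,0 \right)} \left(2 - 4\right) = 5 \sqrt{3} \cdot 9 \left(0 - 0\right) \left(2 - 4\right) = 45 \sqrt{3} \left(0 + 0\right) \left(-2\right) = 45 \sqrt{3} \cdot 0 \left(-2\right) = 45 \sqrt{3} \cdot 0 = 0$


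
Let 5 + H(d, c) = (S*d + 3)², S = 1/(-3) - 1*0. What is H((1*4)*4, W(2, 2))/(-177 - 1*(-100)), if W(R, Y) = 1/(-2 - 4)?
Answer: -4/693 ≈ -0.0057720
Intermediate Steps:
W(R, Y) = -⅙ (W(R, Y) = 1/(-6) = -⅙)
S = -⅓ (S = -⅓ + 0 = -⅓ ≈ -0.33333)
H(d, c) = -5 + (3 - d/3)² (H(d, c) = -5 + (-d/3 + 3)² = -5 + (3 - d/3)²)
H((1*4)*4, W(2, 2))/(-177 - 1*(-100)) = (-5 + (-9 + (1*4)*4)²/9)/(-177 - 1*(-100)) = (-5 + (-9 + 4*4)²/9)/(-177 + 100) = (-5 + (-9 + 16)²/9)/(-77) = (-5 + (⅑)*7²)*(-1/77) = (-5 + (⅑)*49)*(-1/77) = (-5 + 49/9)*(-1/77) = (4/9)*(-1/77) = -4/693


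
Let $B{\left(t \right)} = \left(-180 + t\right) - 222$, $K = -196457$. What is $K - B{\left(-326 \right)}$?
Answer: $-195729$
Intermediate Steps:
$B{\left(t \right)} = -402 + t$
$K - B{\left(-326 \right)} = -196457 - \left(-402 - 326\right) = -196457 - -728 = -196457 + 728 = -195729$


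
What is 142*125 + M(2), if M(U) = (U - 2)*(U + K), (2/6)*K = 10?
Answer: 17750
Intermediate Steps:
K = 30 (K = 3*10 = 30)
M(U) = (-2 + U)*(30 + U) (M(U) = (U - 2)*(U + 30) = (-2 + U)*(30 + U))
142*125 + M(2) = 142*125 + (-60 + 2² + 28*2) = 17750 + (-60 + 4 + 56) = 17750 + 0 = 17750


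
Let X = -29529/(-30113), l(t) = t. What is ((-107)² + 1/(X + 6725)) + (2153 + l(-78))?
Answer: 2739143606009/202539454 ≈ 13524.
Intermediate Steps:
X = 29529/30113 (X = -29529*(-1/30113) = 29529/30113 ≈ 0.98061)
((-107)² + 1/(X + 6725)) + (2153 + l(-78)) = ((-107)² + 1/(29529/30113 + 6725)) + (2153 - 78) = (11449 + 1/(202539454/30113)) + 2075 = (11449 + 30113/202539454) + 2075 = 2318874238959/202539454 + 2075 = 2739143606009/202539454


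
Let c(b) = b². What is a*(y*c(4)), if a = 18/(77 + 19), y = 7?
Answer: 21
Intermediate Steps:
a = 3/16 (a = 18/96 = 18*(1/96) = 3/16 ≈ 0.18750)
a*(y*c(4)) = 3*(7*4²)/16 = 3*(7*16)/16 = (3/16)*112 = 21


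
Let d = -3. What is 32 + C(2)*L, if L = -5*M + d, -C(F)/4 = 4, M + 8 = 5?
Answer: -160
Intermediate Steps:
M = -3 (M = -8 + 5 = -3)
C(F) = -16 (C(F) = -4*4 = -16)
L = 12 (L = -5*(-3) - 3 = 15 - 3 = 12)
32 + C(2)*L = 32 - 16*12 = 32 - 192 = -160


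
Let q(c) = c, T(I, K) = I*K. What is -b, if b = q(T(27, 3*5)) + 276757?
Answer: -277162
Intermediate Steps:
b = 277162 (b = 27*(3*5) + 276757 = 27*15 + 276757 = 405 + 276757 = 277162)
-b = -1*277162 = -277162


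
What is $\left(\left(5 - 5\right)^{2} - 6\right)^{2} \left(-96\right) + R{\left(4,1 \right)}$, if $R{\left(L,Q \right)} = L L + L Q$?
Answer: $-3436$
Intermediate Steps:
$R{\left(L,Q \right)} = L^{2} + L Q$
$\left(\left(5 - 5\right)^{2} - 6\right)^{2} \left(-96\right) + R{\left(4,1 \right)} = \left(\left(5 - 5\right)^{2} - 6\right)^{2} \left(-96\right) + 4 \left(4 + 1\right) = \left(0^{2} - 6\right)^{2} \left(-96\right) + 4 \cdot 5 = \left(0 - 6\right)^{2} \left(-96\right) + 20 = \left(-6\right)^{2} \left(-96\right) + 20 = 36 \left(-96\right) + 20 = -3456 + 20 = -3436$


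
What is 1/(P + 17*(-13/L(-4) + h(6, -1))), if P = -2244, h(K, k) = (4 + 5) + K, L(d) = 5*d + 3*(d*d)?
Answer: -28/55913 ≈ -0.00050078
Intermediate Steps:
L(d) = 3*d² + 5*d (L(d) = 5*d + 3*d² = 3*d² + 5*d)
h(K, k) = 9 + K
1/(P + 17*(-13/L(-4) + h(6, -1))) = 1/(-2244 + 17*(-13*(-1/(4*(5 + 3*(-4)))) + (9 + 6))) = 1/(-2244 + 17*(-13*(-1/(4*(5 - 12))) + 15)) = 1/(-2244 + 17*(-13/((-4*(-7))) + 15)) = 1/(-2244 + 17*(-13/28 + 15)) = 1/(-2244 + 17*(407/28)) = 1/(-2244 + 6919/28) = 1/(-55913/28) = -28/55913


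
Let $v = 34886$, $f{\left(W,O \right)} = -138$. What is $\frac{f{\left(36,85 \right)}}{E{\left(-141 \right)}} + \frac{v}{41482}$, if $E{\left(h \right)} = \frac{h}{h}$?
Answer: $- \frac{2844815}{20741} \approx -137.16$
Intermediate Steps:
$E{\left(h \right)} = 1$
$\frac{f{\left(36,85 \right)}}{E{\left(-141 \right)}} + \frac{v}{41482} = - \frac{138}{1} + \frac{34886}{41482} = \left(-138\right) 1 + 34886 \cdot \frac{1}{41482} = -138 + \frac{17443}{20741} = - \frac{2844815}{20741}$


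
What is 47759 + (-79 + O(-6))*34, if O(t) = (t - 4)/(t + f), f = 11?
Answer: 45005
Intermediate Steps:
O(t) = (-4 + t)/(11 + t) (O(t) = (t - 4)/(t + 11) = (-4 + t)/(11 + t))
47759 + (-79 + O(-6))*34 = 47759 + (-79 + (-4 - 6)/(11 - 6))*34 = 47759 + (-79 - 10/5)*34 = 47759 + (-79 + (⅕)*(-10))*34 = 47759 + (-79 - 2)*34 = 47759 - 81*34 = 47759 - 2754 = 45005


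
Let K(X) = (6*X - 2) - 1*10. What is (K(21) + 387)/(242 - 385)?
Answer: -501/143 ≈ -3.5035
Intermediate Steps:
K(X) = -12 + 6*X (K(X) = (-2 + 6*X) - 10 = -12 + 6*X)
(K(21) + 387)/(242 - 385) = ((-12 + 6*21) + 387)/(242 - 385) = ((-12 + 126) + 387)/(-143) = (114 + 387)*(-1/143) = 501*(-1/143) = -501/143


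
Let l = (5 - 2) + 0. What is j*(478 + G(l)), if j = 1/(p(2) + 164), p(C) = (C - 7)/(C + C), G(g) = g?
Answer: 1924/651 ≈ 2.9555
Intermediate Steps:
l = 3 (l = 3 + 0 = 3)
p(C) = (-7 + C)/(2*C) (p(C) = (-7 + C)/((2*C)) = (-7 + C)*(1/(2*C)) = (-7 + C)/(2*C))
j = 4/651 (j = 1/((½)*(-7 + 2)/2 + 164) = 1/((½)*(½)*(-5) + 164) = 1/(-5/4 + 164) = 1/(651/4) = 4/651 ≈ 0.0061444)
j*(478 + G(l)) = 4*(478 + 3)/651 = (4/651)*481 = 1924/651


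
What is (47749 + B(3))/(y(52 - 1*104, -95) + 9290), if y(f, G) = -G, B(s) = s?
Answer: 47752/9385 ≈ 5.0881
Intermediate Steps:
(47749 + B(3))/(y(52 - 1*104, -95) + 9290) = (47749 + 3)/(-1*(-95) + 9290) = 47752/(95 + 9290) = 47752/9385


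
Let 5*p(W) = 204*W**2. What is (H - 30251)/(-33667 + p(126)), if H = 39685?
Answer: 47170/3070369 ≈ 0.015363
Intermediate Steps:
p(W) = 204*W**2/5 (p(W) = (204*W**2)/5 = 204*W**2/5)
(H - 30251)/(-33667 + p(126)) = (39685 - 30251)/(-33667 + (204/5)*126**2) = 9434/(-33667 + (204/5)*15876) = 9434/(-33667 + 3238704/5) = 9434/(3070369/5) = 9434*(5/3070369) = 47170/3070369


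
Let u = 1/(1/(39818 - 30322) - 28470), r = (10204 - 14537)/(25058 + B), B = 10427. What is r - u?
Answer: -1171094433067/9593409457715 ≈ -0.12207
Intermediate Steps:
r = -4333/35485 (r = (10204 - 14537)/(25058 + 10427) = -4333/35485 ≈ -0.12211)
u = -9496/270351119 (u = 1/(1/9496 - 28470) = 1/(-270351119/9496) = -9496/270351119 ≈ -3.5125e-5)
r - u = -4333/35485 - 1*(-9496/270351119) = -4333/35485 + 9496/270351119 = -1171094433067/9593409457715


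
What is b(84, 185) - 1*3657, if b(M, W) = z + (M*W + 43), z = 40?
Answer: 11966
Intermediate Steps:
b(M, W) = 83 + M*W (b(M, W) = 40 + (M*W + 43) = 40 + (43 + M*W) = 83 + M*W)
b(84, 185) - 1*3657 = (83 + 84*185) - 1*3657 = (83 + 15540) - 3657 = 15623 - 3657 = 11966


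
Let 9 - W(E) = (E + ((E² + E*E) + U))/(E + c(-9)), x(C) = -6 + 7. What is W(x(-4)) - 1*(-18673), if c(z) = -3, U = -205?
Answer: 18581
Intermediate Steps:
x(C) = 1
W(E) = 9 - (-205 + E + 2*E²)/(-3 + E) (W(E) = 9 - (E + ((E² + E*E) - 205))/(E - 3) = 9 - (E + ((E² + E²) - 205))/(-3 + E) = 9 - (E + (2*E² - 205))/(-3 + E) = 9 - (E + (-205 + 2*E²))/(-3 + E) = 9 - (-205 + E + 2*E²)/(-3 + E))
W(x(-4)) - 1*(-18673) = 2*(89 - 1*1² + 4*1)/(-3 + 1) - 1*(-18673) = 2*(89 - 1*1 + 4)/(-2) + 18673 = 2*(-½)*(89 - 1 + 4) + 18673 = 2*(-½)*92 + 18673 = -92 + 18673 = 18581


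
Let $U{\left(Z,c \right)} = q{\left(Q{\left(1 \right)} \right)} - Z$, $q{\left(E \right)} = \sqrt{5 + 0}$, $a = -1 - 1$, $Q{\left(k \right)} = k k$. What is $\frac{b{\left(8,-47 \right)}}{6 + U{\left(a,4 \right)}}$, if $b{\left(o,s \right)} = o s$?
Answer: $- \frac{3008}{59} + \frac{376 \sqrt{5}}{59} \approx -36.733$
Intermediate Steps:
$Q{\left(k \right)} = k^{2}$
$a = -2$ ($a = -1 - 1 = -2$)
$q{\left(E \right)} = \sqrt{5}$
$U{\left(Z,c \right)} = \sqrt{5} - Z$
$\frac{b{\left(8,-47 \right)}}{6 + U{\left(a,4 \right)}} = \frac{8 \left(-47\right)}{6 - \left(-2 - \sqrt{5}\right)} = - \frac{376}{6 + \left(\sqrt{5} + 2\right)} = - \frac{376}{6 + \left(2 + \sqrt{5}\right)} = - \frac{376}{8 + \sqrt{5}}$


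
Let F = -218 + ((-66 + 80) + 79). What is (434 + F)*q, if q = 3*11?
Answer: 10197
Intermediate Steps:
q = 33
F = -125 (F = -218 + (14 + 79) = -218 + 93 = -125)
(434 + F)*q = (434 - 125)*33 = 309*33 = 10197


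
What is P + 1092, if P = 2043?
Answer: 3135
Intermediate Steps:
P + 1092 = 2043 + 1092 = 3135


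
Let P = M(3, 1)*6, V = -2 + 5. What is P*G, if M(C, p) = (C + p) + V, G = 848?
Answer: 35616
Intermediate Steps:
V = 3
M(C, p) = 3 + C + p (M(C, p) = (C + p) + 3 = 3 + C + p)
P = 42 (P = (3 + 3 + 1)*6 = 7*6 = 42)
P*G = 42*848 = 35616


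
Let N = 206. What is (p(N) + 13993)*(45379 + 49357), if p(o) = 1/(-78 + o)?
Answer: 10605132705/8 ≈ 1.3256e+9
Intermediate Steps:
(p(N) + 13993)*(45379 + 49357) = (1/(-78 + 206) + 13993)*(45379 + 49357) = (1/128 + 13993)*94736 = (1791105/128)*94736 = 10605132705/8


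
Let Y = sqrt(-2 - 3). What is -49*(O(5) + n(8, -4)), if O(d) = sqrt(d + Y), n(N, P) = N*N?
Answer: -3136 - 49*sqrt(5 + I*sqrt(5)) ≈ -3248.2 - 23.936*I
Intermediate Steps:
n(N, P) = N**2
Y = I*sqrt(5) (Y = sqrt(-5) = I*sqrt(5) ≈ 2.2361*I)
O(d) = sqrt(d + I*sqrt(5))
-49*(O(5) + n(8, -4)) = -49*(sqrt(5 + I*sqrt(5)) + 8**2) = -49*(sqrt(5 + I*sqrt(5)) + 64) = -49*(64 + sqrt(5 + I*sqrt(5))) = -3136 - 49*sqrt(5 + I*sqrt(5))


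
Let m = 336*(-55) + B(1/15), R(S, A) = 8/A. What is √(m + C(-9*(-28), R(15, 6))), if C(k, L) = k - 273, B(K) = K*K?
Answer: 2*I*√1040681/15 ≈ 136.02*I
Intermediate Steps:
B(K) = K²
C(k, L) = -273 + k
m = -4157999/225 (m = 336*(-55) + (1/15)² = -18480 + (1/15)² = -18480 + 1/225 = -4157999/225 ≈ -18480.)
√(m + C(-9*(-28), R(15, 6))) = √(-4157999/225 + (-273 - 9*(-28))) = √(-4157999/225 + (-273 + 252)) = √(-4157999/225 - 21) = √(-4162724/225) = 2*I*√1040681/15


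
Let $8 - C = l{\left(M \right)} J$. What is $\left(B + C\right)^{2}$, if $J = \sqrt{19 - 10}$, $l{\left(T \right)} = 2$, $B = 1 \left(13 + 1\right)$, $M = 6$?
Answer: $256$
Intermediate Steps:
$B = 14$ ($B = 1 \cdot 14 = 14$)
$J = 3$ ($J = \sqrt{9} = 3$)
$C = 2$ ($C = 8 - 2 \cdot 3 = 8 - 6 = 2$)
$\left(B + C\right)^{2} = \left(14 + 2\right)^{2} = 16^{2} = 256$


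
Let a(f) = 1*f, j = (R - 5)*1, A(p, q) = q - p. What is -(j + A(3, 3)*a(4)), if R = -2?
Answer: 7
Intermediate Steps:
j = -7 (j = (-2 - 5)*1 = -7*1 = -7)
a(f) = f
-(j + A(3, 3)*a(4)) = -(-7 + (3 - 1*3)*4) = -(-7 + (3 - 3)*4) = -(-7 + 0*4) = -(-7 + 0) = -1*(-7) = 7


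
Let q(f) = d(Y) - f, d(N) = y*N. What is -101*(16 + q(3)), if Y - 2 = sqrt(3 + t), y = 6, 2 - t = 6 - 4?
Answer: -2525 - 606*sqrt(3) ≈ -3574.6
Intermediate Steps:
t = 0 (t = 2 - (6 - 4) = 2 - 1*2 = 2 - 2 = 0)
Y = 2 + sqrt(3) (Y = 2 + sqrt(3 + 0) = 2 + sqrt(3) ≈ 3.7321)
d(N) = 6*N
q(f) = 12 - f + 6*sqrt(3) (q(f) = 6*(2 + sqrt(3)) - f = (12 + 6*sqrt(3)) - f = 12 - f + 6*sqrt(3))
-101*(16 + q(3)) = -101*(16 + (12 - 1*3 + 6*sqrt(3))) = -101*(16 + (12 - 3 + 6*sqrt(3))) = -101*(16 + (9 + 6*sqrt(3))) = -101*(25 + 6*sqrt(3)) = -2525 - 606*sqrt(3)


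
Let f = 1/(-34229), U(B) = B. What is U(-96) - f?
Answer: -3285983/34229 ≈ -96.000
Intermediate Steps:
f = -1/34229 ≈ -2.9215e-5
U(-96) - f = -96 - 1*(-1/34229) = -96 + 1/34229 = -3285983/34229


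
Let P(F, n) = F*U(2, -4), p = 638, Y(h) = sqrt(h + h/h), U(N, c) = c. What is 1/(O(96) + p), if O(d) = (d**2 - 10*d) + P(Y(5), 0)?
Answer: 4447/39551570 + sqrt(6)/19775785 ≈ 0.00011256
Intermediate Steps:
Y(h) = sqrt(1 + h) (Y(h) = sqrt(h + 1) = sqrt(1 + h))
P(F, n) = -4*F (P(F, n) = F*(-4) = -4*F)
O(d) = d**2 - 10*d - 4*sqrt(6) (O(d) = (d**2 - 10*d) - 4*sqrt(1 + 5) = (d**2 - 10*d) - 4*sqrt(6) = d**2 - 10*d - 4*sqrt(6))
1/(O(96) + p) = 1/((96**2 - 10*96 - 4*sqrt(6)) + 638) = 1/((9216 - 960 - 4*sqrt(6)) + 638) = 1/((8256 - 4*sqrt(6)) + 638) = 1/(8894 - 4*sqrt(6))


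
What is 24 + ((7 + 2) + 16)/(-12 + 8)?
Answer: 71/4 ≈ 17.750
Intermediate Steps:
24 + ((7 + 2) + 16)/(-12 + 8) = 24 + (9 + 16)/(-4) = 24 - ¼*25 = 24 - 25/4 = 71/4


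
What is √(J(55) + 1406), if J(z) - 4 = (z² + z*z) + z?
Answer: 3*√835 ≈ 86.689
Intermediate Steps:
J(z) = 4 + z + 2*z² (J(z) = 4 + ((z² + z*z) + z) = 4 + ((z² + z²) + z) = 4 + (2*z² + z) = 4 + (z + 2*z²) = 4 + z + 2*z²)
√(J(55) + 1406) = √((4 + 55 + 2*55²) + 1406) = √((4 + 55 + 2*3025) + 1406) = √((4 + 55 + 6050) + 1406) = √(6109 + 1406) = √7515 = 3*√835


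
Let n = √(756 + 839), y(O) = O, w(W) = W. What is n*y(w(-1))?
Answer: -√1595 ≈ -39.937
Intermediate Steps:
n = √1595 ≈ 39.937
n*y(w(-1)) = √1595*(-1) = -√1595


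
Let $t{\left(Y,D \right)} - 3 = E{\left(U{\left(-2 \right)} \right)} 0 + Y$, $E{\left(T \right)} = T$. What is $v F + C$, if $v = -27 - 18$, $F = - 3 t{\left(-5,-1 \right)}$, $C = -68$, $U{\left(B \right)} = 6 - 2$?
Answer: $-338$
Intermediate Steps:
$U{\left(B \right)} = 4$
$t{\left(Y,D \right)} = 3 + Y$ ($t{\left(Y,D \right)} = 3 + \left(4 \cdot 0 + Y\right) = 3 + \left(0 + Y\right) = 3 + Y$)
$F = 6$ ($F = - 3 \left(3 - 5\right) = \left(-3\right) \left(-2\right) = 6$)
$v = -45$
$v F + C = \left(-45\right) 6 - 68 = -270 - 68 = -338$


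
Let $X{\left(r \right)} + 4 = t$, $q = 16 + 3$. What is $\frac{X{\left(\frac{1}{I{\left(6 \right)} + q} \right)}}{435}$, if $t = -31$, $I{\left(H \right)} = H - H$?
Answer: $- \frac{7}{87} \approx -0.08046$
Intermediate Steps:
$I{\left(H \right)} = 0$
$q = 19$
$X{\left(r \right)} = -35$ ($X{\left(r \right)} = -4 - 31 = -35$)
$\frac{X{\left(\frac{1}{I{\left(6 \right)} + q} \right)}}{435} = - \frac{35}{435} = \left(-35\right) \frac{1}{435} = - \frac{7}{87}$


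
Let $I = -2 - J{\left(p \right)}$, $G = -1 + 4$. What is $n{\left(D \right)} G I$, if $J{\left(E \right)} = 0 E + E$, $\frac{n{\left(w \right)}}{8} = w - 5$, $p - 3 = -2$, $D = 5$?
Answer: $0$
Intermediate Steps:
$p = 1$ ($p = 3 - 2 = 1$)
$n{\left(w \right)} = -40 + 8 w$ ($n{\left(w \right)} = 8 \left(w - 5\right) = 8 \left(-5 + w\right) = -40 + 8 w$)
$J{\left(E \right)} = E$ ($J{\left(E \right)} = 0 + E = E$)
$G = 3$
$I = -3$ ($I = -2 - 1 = -3$)
$n{\left(D \right)} G I = \left(-40 + 8 \cdot 5\right) 3 \left(-3\right) = \left(-40 + 40\right) 3 \left(-3\right) = 0 \cdot 3 \left(-3\right) = 0 \left(-3\right) = 0$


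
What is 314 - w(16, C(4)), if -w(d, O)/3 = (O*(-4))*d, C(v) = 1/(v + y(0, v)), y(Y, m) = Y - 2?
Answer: 218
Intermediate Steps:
y(Y, m) = -2 + Y
C(v) = 1/(-2 + v) (C(v) = 1/(v + (-2 + 0)) = 1/(v - 2) = 1/(-2 + v))
w(d, O) = 12*O*d (w(d, O) = -3*O*(-4)*d = -3*(-4*O)*d = -(-12)*O*d = 12*O*d)
314 - w(16, C(4)) = 314 - 12*16/(-2 + 4) = 314 - 12*16/2 = 314 - 1*96 = 314 - 96 = 218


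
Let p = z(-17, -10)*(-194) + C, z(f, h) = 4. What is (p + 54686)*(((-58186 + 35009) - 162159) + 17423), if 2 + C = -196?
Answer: -9018943056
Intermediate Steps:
C = -198 (C = -2 - 196 = -198)
p = -974 (p = 4*(-194) - 198 = -776 - 198 = -974)
(p + 54686)*(((-58186 + 35009) - 162159) + 17423) = (-974 + 54686)*(((-58186 + 35009) - 162159) + 17423) = 53712*((-23177 - 162159) + 17423) = 53712*(-185336 + 17423) = 53712*(-167913) = -9018943056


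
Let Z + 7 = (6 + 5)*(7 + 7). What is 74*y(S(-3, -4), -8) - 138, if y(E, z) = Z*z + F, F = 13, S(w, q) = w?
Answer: -86200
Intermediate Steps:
Z = 147 (Z = -7 + (6 + 5)*(7 + 7) = -7 + 11*14 = -7 + 154 = 147)
y(E, z) = 13 + 147*z (y(E, z) = 147*z + 13 = 13 + 147*z)
74*y(S(-3, -4), -8) - 138 = 74*(13 + 147*(-8)) - 138 = 74*(13 - 1176) - 138 = 74*(-1163) - 138 = -86062 - 138 = -86200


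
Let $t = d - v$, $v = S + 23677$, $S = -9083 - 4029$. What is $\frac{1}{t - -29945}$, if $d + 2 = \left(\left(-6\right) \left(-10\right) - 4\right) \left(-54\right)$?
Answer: $\frac{1}{16354} \approx 6.1147 \cdot 10^{-5}$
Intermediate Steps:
$S = -13112$ ($S = -9083 - 4029 = -13112$)
$d = -3026$ ($d = -2 + \left(\left(-6\right) \left(-10\right) - 4\right) \left(-54\right) = -2 + \left(60 - 4\right) \left(-54\right) = -2 + 56 \left(-54\right) = -2 - 3024 = -3026$)
$v = 10565$ ($v = -13112 + 23677 = 10565$)
$t = -13591$ ($t = -3026 - 10565 = -13591$)
$\frac{1}{t - -29945} = \frac{1}{-13591 - -29945} = \frac{1}{-13591 + \left(-6554 + 36499\right)} = \frac{1}{-13591 + 29945} = \frac{1}{16354}$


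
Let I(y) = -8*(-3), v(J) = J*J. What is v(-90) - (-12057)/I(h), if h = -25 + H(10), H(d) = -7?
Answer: 68819/8 ≈ 8602.4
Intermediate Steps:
v(J) = J**2
h = -32 (h = -25 - 7 = -32)
I(y) = 24
v(-90) - (-12057)/I(h) = (-90)**2 - (-12057)/24 = 8100 - (-12057)/24 = 8100 - 1*(-4019/8) = 8100 + 4019/8 = 68819/8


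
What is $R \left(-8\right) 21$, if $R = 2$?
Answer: $-336$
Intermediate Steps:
$R \left(-8\right) 21 = 2 \left(-8\right) 21 = \left(-16\right) 21 = -336$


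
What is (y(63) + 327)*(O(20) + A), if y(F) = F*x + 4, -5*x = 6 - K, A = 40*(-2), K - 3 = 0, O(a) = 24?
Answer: -82096/5 ≈ -16419.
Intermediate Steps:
K = 3 (K = 3 + 0 = 3)
A = -80
x = -⅗ (x = -(6 - 1*3)/5 = -(6 - 3)/5 = -⅕*3 = -⅗ ≈ -0.60000)
y(F) = 4 - 3*F/5 (y(F) = F*(-⅗) + 4 = -3*F/5 + 4 = 4 - 3*F/5)
(y(63) + 327)*(O(20) + A) = ((4 - ⅗*63) + 327)*(24 - 80) = ((4 - 189/5) + 327)*(-56) = (-169/5 + 327)*(-56) = (1466/5)*(-56) = -82096/5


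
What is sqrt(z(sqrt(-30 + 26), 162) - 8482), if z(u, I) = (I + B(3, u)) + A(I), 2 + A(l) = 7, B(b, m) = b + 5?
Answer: 3*I*sqrt(923) ≈ 91.143*I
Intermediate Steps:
B(b, m) = 5 + b
A(l) = 5 (A(l) = -2 + 7 = 5)
z(u, I) = 13 + I (z(u, I) = (I + (5 + 3)) + 5 = (I + 8) + 5 = (8 + I) + 5 = 13 + I)
sqrt(z(sqrt(-30 + 26), 162) - 8482) = sqrt((13 + 162) - 8482) = sqrt(175 - 8482) = sqrt(-8307) = 3*I*sqrt(923)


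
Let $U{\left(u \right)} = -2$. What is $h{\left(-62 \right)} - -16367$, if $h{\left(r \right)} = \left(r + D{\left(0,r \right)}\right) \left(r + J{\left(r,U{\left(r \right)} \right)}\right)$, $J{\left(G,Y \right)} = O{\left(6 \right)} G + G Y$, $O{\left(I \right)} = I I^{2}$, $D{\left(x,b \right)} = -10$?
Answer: $976127$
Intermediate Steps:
$O{\left(I \right)} = I^{3}$
$J{\left(G,Y \right)} = 216 G + G Y$ ($J{\left(G,Y \right)} = 6^{3} G + G Y = 216 G + G Y$)
$h{\left(r \right)} = 215 r \left(-10 + r\right)$ ($h{\left(r \right)} = \left(r - 10\right) \left(r + r \left(216 - 2\right)\right) = \left(-10 + r\right) \left(r + r 214\right) = \left(-10 + r\right) \left(r + 214 r\right) = \left(-10 + r\right) 215 r = 215 r \left(-10 + r\right)$)
$h{\left(-62 \right)} - -16367 = 215 \left(-62\right) \left(-10 - 62\right) - -16367 = 215 \left(-62\right) \left(-72\right) + 16367 = 959760 + 16367 = 976127$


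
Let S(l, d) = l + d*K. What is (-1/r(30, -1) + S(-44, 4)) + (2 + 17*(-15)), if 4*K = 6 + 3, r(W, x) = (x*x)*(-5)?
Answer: -1439/5 ≈ -287.80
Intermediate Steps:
r(W, x) = -5*x² (r(W, x) = x²*(-5) = -5*x²)
K = 9/4 (K = (6 + 3)/4 = (¼)*9 = 9/4 ≈ 2.2500)
S(l, d) = l + 9*d/4 (S(l, d) = l + d*(9/4) = l + 9*d/4)
(-1/r(30, -1) + S(-44, 4)) + (2 + 17*(-15)) = (-1/((-5*(-1)²)) + (-44 + (9/4)*4)) + (2 + 17*(-15)) = (-1/((-5*1)) + (-44 + 9)) + (2 - 255) = (-1/(-5) - 35) - 253 = (-1*(-⅕) - 35) - 253 = (⅕ - 35) - 253 = -174/5 - 253 = -1439/5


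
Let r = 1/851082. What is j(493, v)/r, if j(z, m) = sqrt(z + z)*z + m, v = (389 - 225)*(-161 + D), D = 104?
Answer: -7955914536 + 419583426*sqrt(986) ≈ 5.2193e+9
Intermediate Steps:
v = -9348 (v = (389 - 225)*(-161 + 104) = 164*(-57) = -9348)
j(z, m) = m + sqrt(2)*z**(3/2) (j(z, m) = sqrt(2*z)*z + m = (sqrt(2)*sqrt(z))*z + m = sqrt(2)*z**(3/2) + m = m + sqrt(2)*z**(3/2))
r = 1/851082 ≈ 1.1750e-6
j(493, v)/r = (-9348 + sqrt(2)*493**(3/2))/(1/851082) = (-9348 + sqrt(2)*(493*sqrt(493)))*851082 = (-9348 + 493*sqrt(986))*851082 = -7955914536 + 419583426*sqrt(986)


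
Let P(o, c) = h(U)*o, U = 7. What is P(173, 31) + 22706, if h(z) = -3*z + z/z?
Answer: 19246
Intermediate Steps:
h(z) = 1 - 3*z (h(z) = -3*z + 1 = 1 - 3*z)
P(o, c) = -20*o (P(o, c) = (1 - 3*7)*o = (1 - 21)*o = -20*o)
P(173, 31) + 22706 = -20*173 + 22706 = -3460 + 22706 = 19246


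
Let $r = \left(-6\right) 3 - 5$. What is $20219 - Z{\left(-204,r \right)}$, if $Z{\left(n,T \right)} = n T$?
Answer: $15527$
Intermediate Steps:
$r = -23$ ($r = -18 - 5 = -23$)
$Z{\left(n,T \right)} = T n$
$20219 - Z{\left(-204,r \right)} = 20219 - \left(-23\right) \left(-204\right) = 20219 - 4692 = 15527$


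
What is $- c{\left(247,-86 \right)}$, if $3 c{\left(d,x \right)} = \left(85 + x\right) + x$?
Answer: $29$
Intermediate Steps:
$c{\left(d,x \right)} = \frac{85}{3} + \frac{2 x}{3}$ ($c{\left(d,x \right)} = \frac{\left(85 + x\right) + x}{3} = \frac{85 + 2 x}{3} = \frac{85}{3} + \frac{2 x}{3}$)
$- c{\left(247,-86 \right)} = - (\frac{85}{3} + \frac{2}{3} \left(-86\right)) = - (\frac{85}{3} - \frac{172}{3}) = \left(-1\right) \left(-29\right) = 29$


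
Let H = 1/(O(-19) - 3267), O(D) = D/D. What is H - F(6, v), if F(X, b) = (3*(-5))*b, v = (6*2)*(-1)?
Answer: -587881/3266 ≈ -180.00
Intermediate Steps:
v = -12 (v = 12*(-1) = -12)
F(X, b) = -15*b
O(D) = 1
H = -1/3266 (H = 1/(1 - 3267) = 1/(-3266) = -1/3266 ≈ -0.00030618)
H - F(6, v) = -1/3266 - (-15)*(-12) = -1/3266 - 1*180 = -1/3266 - 180 = -587881/3266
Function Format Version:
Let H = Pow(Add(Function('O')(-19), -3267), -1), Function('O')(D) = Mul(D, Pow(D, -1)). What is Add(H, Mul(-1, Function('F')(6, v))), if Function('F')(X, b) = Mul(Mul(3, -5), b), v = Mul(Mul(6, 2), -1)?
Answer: Rational(-587881, 3266) ≈ -180.00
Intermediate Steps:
v = -12 (v = Mul(12, -1) = -12)
Function('F')(X, b) = Mul(-15, b)
Function('O')(D) = 1
H = Rational(-1, 3266) (H = Pow(Add(1, -3267), -1) = Pow(-3266, -1) = Rational(-1, 3266) ≈ -0.00030618)
Add(H, Mul(-1, Function('F')(6, v))) = Add(Rational(-1, 3266), Mul(-1, Mul(-15, -12))) = Add(Rational(-1, 3266), Mul(-1, 180)) = Add(Rational(-1, 3266), -180) = Rational(-587881, 3266)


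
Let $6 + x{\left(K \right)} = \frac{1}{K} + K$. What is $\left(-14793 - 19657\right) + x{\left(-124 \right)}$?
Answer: $- \frac{4287921}{124} \approx -34580.0$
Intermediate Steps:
$x{\left(K \right)} = -6 + K + \frac{1}{K}$ ($x{\left(K \right)} = -6 + \left(\frac{1}{K} + K\right) = -6 + \left(K + \frac{1}{K}\right) = -6 + K + \frac{1}{K}$)
$\left(-14793 - 19657\right) + x{\left(-124 \right)} = \left(-14793 - 19657\right) - \left(130 + \frac{1}{124}\right) = \left(-14793 - 19657\right) - \frac{16121}{124} = -34450 - \frac{16121}{124} = - \frac{4287921}{124}$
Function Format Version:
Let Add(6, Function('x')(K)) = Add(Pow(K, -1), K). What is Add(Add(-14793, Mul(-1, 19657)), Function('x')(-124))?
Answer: Rational(-4287921, 124) ≈ -34580.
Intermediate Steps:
Function('x')(K) = Add(-6, K, Pow(K, -1)) (Function('x')(K) = Add(-6, Add(Pow(K, -1), K)) = Add(-6, Add(K, Pow(K, -1))) = Add(-6, K, Pow(K, -1)))
Add(Add(-14793, Mul(-1, 19657)), Function('x')(-124)) = Add(Add(-14793, Mul(-1, 19657)), Add(-6, -124, Pow(-124, -1))) = Add(Add(-14793, -19657), Add(-6, -124, Rational(-1, 124))) = Add(-34450, Rational(-16121, 124)) = Rational(-4287921, 124)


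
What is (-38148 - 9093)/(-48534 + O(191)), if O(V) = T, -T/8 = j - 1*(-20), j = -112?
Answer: 47241/47798 ≈ 0.98835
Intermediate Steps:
T = 736 (T = -8*(-112 - 1*(-20)) = -8*(-112 + 20) = -8*(-92) = 736)
O(V) = 736
(-38148 - 9093)/(-48534 + O(191)) = (-38148 - 9093)/(-48534 + 736) = -47241/(-47798) = -47241*(-1/47798) = 47241/47798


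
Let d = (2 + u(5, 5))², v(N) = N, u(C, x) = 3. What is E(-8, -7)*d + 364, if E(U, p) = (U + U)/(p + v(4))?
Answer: 1492/3 ≈ 497.33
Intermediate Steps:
d = 25 (d = (2 + 3)² = 5² = 25)
E(U, p) = 2*U/(4 + p) (E(U, p) = (U + U)/(p + 4) = (2*U)/(4 + p) = 2*U/(4 + p))
E(-8, -7)*d + 364 = (2*(-8)/(4 - 7))*25 + 364 = (2*(-8)/(-3))*25 + 364 = (2*(-8)*(-⅓))*25 + 364 = (16/3)*25 + 364 = 400/3 + 364 = 1492/3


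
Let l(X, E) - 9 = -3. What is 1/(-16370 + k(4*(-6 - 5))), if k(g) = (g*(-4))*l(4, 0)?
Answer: -1/15314 ≈ -6.5300e-5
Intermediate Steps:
l(X, E) = 6 (l(X, E) = 9 - 3 = 6)
k(g) = -24*g (k(g) = (g*(-4))*6 = -4*g*6 = -24*g)
1/(-16370 + k(4*(-6 - 5))) = 1/(-16370 - 96*(-6 - 5)) = 1/(-16370 - 96*(-11)) = 1/(-16370 - 24*(-44)) = 1/(-16370 + 1056) = 1/(-15314) = -1/15314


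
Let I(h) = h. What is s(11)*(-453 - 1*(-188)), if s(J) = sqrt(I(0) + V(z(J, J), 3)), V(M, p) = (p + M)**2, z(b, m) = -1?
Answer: -530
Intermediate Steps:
V(M, p) = (M + p)**2
s(J) = 2 (s(J) = sqrt(0 + (-1 + 3)**2) = sqrt(0 + 2**2) = sqrt(0 + 4) = sqrt(4) = 2)
s(11)*(-453 - 1*(-188)) = 2*(-453 - 1*(-188)) = 2*(-453 + 188) = 2*(-265) = -530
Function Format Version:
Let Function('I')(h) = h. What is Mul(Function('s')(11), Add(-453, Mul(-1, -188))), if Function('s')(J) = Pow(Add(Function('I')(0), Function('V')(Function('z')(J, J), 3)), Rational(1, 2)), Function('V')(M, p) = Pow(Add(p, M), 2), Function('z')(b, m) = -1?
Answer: -530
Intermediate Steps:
Function('V')(M, p) = Pow(Add(M, p), 2)
Function('s')(J) = 2 (Function('s')(J) = Pow(Add(0, Pow(Add(-1, 3), 2)), Rational(1, 2)) = Pow(Add(0, Pow(2, 2)), Rational(1, 2)) = Pow(Add(0, 4), Rational(1, 2)) = Pow(4, Rational(1, 2)) = 2)
Mul(Function('s')(11), Add(-453, Mul(-1, -188))) = Mul(2, Add(-453, Mul(-1, -188))) = Mul(2, Add(-453, 188)) = Mul(2, -265) = -530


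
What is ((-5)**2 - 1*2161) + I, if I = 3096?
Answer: 960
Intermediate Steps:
((-5)**2 - 1*2161) + I = ((-5)**2 - 1*2161) + 3096 = (25 - 2161) + 3096 = -2136 + 3096 = 960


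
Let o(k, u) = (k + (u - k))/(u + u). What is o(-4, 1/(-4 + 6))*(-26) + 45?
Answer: 32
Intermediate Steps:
o(k, u) = ½ (o(k, u) = u/((2*u)) = u*(1/(2*u)) = ½)
o(-4, 1/(-4 + 6))*(-26) + 45 = (½)*(-26) + 45 = -13 + 45 = 32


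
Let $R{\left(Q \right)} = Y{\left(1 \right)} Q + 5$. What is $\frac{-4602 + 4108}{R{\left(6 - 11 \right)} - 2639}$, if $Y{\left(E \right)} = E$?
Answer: $\frac{38}{203} \approx 0.18719$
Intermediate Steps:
$R{\left(Q \right)} = 5 + Q$ ($R{\left(Q \right)} = 1 Q + 5 = Q + 5 = 5 + Q$)
$\frac{-4602 + 4108}{R{\left(6 - 11 \right)} - 2639} = \frac{-4602 + 4108}{\left(5 + \left(6 - 11\right)\right) - 2639} = - \frac{494}{\left(5 + \left(6 - 11\right)\right) - 2639} = - \frac{494}{\left(5 - 5\right) - 2639} = - \frac{494}{0 - 2639} = - \frac{494}{-2639} = \left(-494\right) \left(- \frac{1}{2639}\right) = \frac{38}{203}$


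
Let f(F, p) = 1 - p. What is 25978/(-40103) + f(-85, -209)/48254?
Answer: -622560391/967565081 ≈ -0.64343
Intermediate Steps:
25978/(-40103) + f(-85, -209)/48254 = 25978/(-40103) + (1 - 1*(-209))/48254 = 25978*(-1/40103) + (1 + 209)*(1/48254) = -25978/40103 + 210*(1/48254) = -25978/40103 + 105/24127 = -622560391/967565081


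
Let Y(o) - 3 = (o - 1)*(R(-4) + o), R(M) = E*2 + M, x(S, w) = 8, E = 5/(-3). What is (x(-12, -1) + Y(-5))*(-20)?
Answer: -1700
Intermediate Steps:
E = -5/3 (E = 5*(-⅓) = -5/3 ≈ -1.6667)
R(M) = -10/3 + M (R(M) = -5/3*2 + M = -10/3 + M)
Y(o) = 3 + (-1 + o)*(-22/3 + o) (Y(o) = 3 + (o - 1)*((-10/3 - 4) + o) = 3 + (-1 + o)*(-22/3 + o))
(x(-12, -1) + Y(-5))*(-20) = (8 + (31/3 + (-5)² - 25/3*(-5)))*(-20) = (8 + (31/3 + 25 + 125/3))*(-20) = (8 + 77)*(-20) = 85*(-20) = -1700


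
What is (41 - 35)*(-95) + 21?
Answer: -549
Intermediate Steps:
(41 - 35)*(-95) + 21 = 6*(-95) + 21 = -570 + 21 = -549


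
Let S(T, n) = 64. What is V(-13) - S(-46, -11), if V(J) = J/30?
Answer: -1933/30 ≈ -64.433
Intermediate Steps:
V(J) = J/30 (V(J) = J*(1/30) = J/30)
V(-13) - S(-46, -11) = (1/30)*(-13) - 1*64 = -13/30 - 64 = -1933/30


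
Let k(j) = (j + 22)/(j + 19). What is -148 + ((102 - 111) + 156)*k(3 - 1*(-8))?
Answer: 137/10 ≈ 13.700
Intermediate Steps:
k(j) = (22 + j)/(19 + j)
-148 + ((102 - 111) + 156)*k(3 - 1*(-8)) = -148 + ((102 - 111) + 156)*((22 + (3 - 1*(-8)))/(19 + (3 - 1*(-8)))) = -148 + (-9 + 156)*((22 + (3 + 8))/(19 + (3 + 8))) = -148 + 147*((22 + 11)/(19 + 11)) = -148 + 147*(33/30) = -148 + 147*((1/30)*33) = -148 + 147*(11/10) = -148 + 1617/10 = 137/10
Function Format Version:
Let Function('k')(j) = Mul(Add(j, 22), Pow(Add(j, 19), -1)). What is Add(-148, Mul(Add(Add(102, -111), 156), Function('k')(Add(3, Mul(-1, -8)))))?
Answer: Rational(137, 10) ≈ 13.700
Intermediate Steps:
Function('k')(j) = Mul(Pow(Add(19, j), -1), Add(22, j)) (Function('k')(j) = Mul(Add(22, j), Pow(Add(19, j), -1)) = Mul(Pow(Add(19, j), -1), Add(22, j)))
Add(-148, Mul(Add(Add(102, -111), 156), Function('k')(Add(3, Mul(-1, -8))))) = Add(-148, Mul(Add(Add(102, -111), 156), Mul(Pow(Add(19, Add(3, Mul(-1, -8))), -1), Add(22, Add(3, Mul(-1, -8)))))) = Add(-148, Mul(Add(-9, 156), Mul(Pow(Add(19, Add(3, 8)), -1), Add(22, Add(3, 8))))) = Add(-148, Mul(147, Mul(Pow(Add(19, 11), -1), Add(22, 11)))) = Add(-148, Mul(147, Mul(Pow(30, -1), 33))) = Add(-148, Mul(147, Mul(Rational(1, 30), 33))) = Add(-148, Mul(147, Rational(11, 10))) = Add(-148, Rational(1617, 10)) = Rational(137, 10)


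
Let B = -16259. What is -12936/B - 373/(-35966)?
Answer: 471320783/584771194 ≈ 0.80599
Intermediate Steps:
-12936/B - 373/(-35966) = -12936/(-16259) - 373/(-35966) = -12936*(-1/16259) - 373*(-1/35966) = 12936/16259 + 373/35966 = 471320783/584771194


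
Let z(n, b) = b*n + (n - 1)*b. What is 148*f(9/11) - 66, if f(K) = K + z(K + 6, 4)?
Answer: 82894/11 ≈ 7535.8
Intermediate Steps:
z(n, b) = b*n + b*(-1 + n) (z(n, b) = b*n + (-1 + n)*b = b*n + b*(-1 + n))
f(K) = 44 + 9*K (f(K) = K + 4*(-1 + 2*(K + 6)) = K + 4*(-1 + 2*(6 + K)) = K + 4*(-1 + (12 + 2*K)) = K + 4*(11 + 2*K) = K + (44 + 8*K) = 44 + 9*K)
148*f(9/11) - 66 = 148*(44 + 9*(9/11)) - 66 = 148*(44 + 81/11) - 66 = 148*(565/11) - 66 = 83620/11 - 66 = 82894/11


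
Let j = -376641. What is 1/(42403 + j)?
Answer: -1/334238 ≈ -2.9919e-6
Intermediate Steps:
1/(42403 + j) = 1/(42403 - 376641) = 1/(-334238) = -1/334238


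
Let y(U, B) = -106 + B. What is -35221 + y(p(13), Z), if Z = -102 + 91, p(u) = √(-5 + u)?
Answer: -35338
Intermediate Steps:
Z = -11
-35221 + y(p(13), Z) = -35221 + (-106 - 11) = -35221 - 117 = -35338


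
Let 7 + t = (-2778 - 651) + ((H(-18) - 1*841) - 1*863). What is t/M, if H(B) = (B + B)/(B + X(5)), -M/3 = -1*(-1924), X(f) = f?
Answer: 16696/18759 ≈ 0.89003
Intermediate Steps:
M = -5772 (M = -(-3)*(-1924) = -3*1924 = -5772)
H(B) = 2*B/(5 + B) (H(B) = (B + B)/(B + 5) = (2*B)/(5 + B) = 2*B/(5 + B))
t = -66784/13 (t = -7 + ((-2778 - 651) + ((2*(-18)/(5 - 18) - 1*841) - 1*863)) = -7 + (-3429 + ((2*(-18)/(-13) - 841) - 863)) = -7 + (-3429 + ((2*(-18)*(-1/13) - 841) - 863)) = -7 + (-3429 + ((36/13 - 841) - 863)) = -7 + (-3429 + (-10897/13 - 863)) = -7 + (-3429 - 22116/13) = -7 - 66693/13 = -66784/13 ≈ -5137.2)
t/M = -66784/13/(-5772) = -66784/13*(-1/5772) = 16696/18759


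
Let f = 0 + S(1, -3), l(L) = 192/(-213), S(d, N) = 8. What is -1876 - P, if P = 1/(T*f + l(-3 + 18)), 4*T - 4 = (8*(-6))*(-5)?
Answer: -64879655/34584 ≈ -1876.0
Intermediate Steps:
l(L) = -64/71 (l(L) = 192*(-1/213) = -64/71)
T = 61 (T = 1 + ((8*(-6))*(-5))/4 = 1 + (-48*(-5))/4 = 1 + (¼)*240 = 1 + 60 = 61)
f = 8 (f = 0 + 8 = 8)
P = 71/34584 (P = 1/(61*8 - 64/71) = 1/(488 - 64/71) = 1/(34584/71) = 71/34584 ≈ 0.0020530)
-1876 - P = -1876 - 1*71/34584 = -1876 - 71/34584 = -64879655/34584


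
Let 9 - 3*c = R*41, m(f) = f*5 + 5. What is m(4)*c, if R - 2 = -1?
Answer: -800/3 ≈ -266.67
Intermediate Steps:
R = 1 (R = 2 - 1 = 1)
m(f) = 5 + 5*f (m(f) = 5*f + 5 = 5 + 5*f)
c = -32/3 (c = 3 - 41/3 = -32/3 ≈ -10.667)
m(4)*c = (5 + 5*4)*(-32/3) = (5 + 20)*(-32/3) = 25*(-32/3) = -800/3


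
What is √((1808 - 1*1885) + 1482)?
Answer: √1405 ≈ 37.483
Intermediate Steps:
√((1808 - 1*1885) + 1482) = √((1808 - 1885) + 1482) = √(-77 + 1482) = √1405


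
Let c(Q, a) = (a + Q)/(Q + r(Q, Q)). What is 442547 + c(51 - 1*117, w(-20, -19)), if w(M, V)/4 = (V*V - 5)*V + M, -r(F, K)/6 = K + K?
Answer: 160630960/363 ≈ 4.4251e+5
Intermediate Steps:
r(F, K) = -12*K (r(F, K) = -6*(K + K) = -12*K)
w(M, V) = 4*M + 4*V*(-5 + V**2) (w(M, V) = 4*((V*V - 5)*V + M) = 4*((V**2 - 5)*V + M) = 4*((-5 + V**2)*V + M) = 4*(V*(-5 + V**2) + M) = 4*(M + V*(-5 + V**2)) = 4*M + 4*V*(-5 + V**2))
c(Q, a) = -(Q + a)/(11*Q) (c(Q, a) = (a + Q)/(Q - 12*Q) = (Q + a)/((-11*Q)) = (Q + a)*(-1/(11*Q)) = -(Q + a)/(11*Q))
442547 + c(51 - 1*117, w(-20, -19)) = 442547 + (-(51 - 1*117) - (-20*(-19) + 4*(-20) + 4*(-19)**3))/(11*(51 - 1*117)) = 442547 + (-(51 - 117) - (380 - 80 + 4*(-6859)))/(11*(51 - 117)) = 442547 + (1/11)*(-1*(-66) - (380 - 80 - 27436))/(-66) = 442547 + (1/11)*(-1/66)*(66 - 1*(-27136)) = 442547 + (1/11)*(-1/66)*(66 + 27136) = 442547 + (1/11)*(-1/66)*27202 = 442547 - 13601/363 = 160630960/363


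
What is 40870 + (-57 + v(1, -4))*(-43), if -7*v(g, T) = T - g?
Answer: 303032/7 ≈ 43290.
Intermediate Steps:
v(g, T) = -T/7 + g/7 (v(g, T) = -(T - g)/7 = -T/7 + g/7)
40870 + (-57 + v(1, -4))*(-43) = 40870 + (-57 + (-⅐*(-4) + (⅐)*1))*(-43) = 40870 + (-57 + (4/7 + ⅐))*(-43) = 40870 + (-57 + 5/7)*(-43) = 40870 - 394/7*(-43) = 40870 + 16942/7 = 303032/7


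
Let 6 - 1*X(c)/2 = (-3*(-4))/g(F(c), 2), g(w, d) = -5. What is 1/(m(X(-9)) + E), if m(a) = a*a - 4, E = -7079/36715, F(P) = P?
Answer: 183575/51042513 ≈ 0.0035965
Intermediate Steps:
X(c) = 84/5 (X(c) = 12 - 2*(-3*(-4))/(-5) = 12 - 24*(-1)/5 = 12 - 2*(-12/5) = 12 + 24/5 = 84/5)
E = -7079/36715 (E = -7079*1/36715 = -7079/36715 ≈ -0.19281)
m(a) = -4 + a² (m(a) = a² - 4 = -4 + a²)
1/(m(X(-9)) + E) = 1/((-4 + (84/5)²) - 7079/36715) = 1/((-4 + 7056/25) - 7079/36715) = 1/(6956/25 - 7079/36715) = 1/(51042513/183575) = 183575/51042513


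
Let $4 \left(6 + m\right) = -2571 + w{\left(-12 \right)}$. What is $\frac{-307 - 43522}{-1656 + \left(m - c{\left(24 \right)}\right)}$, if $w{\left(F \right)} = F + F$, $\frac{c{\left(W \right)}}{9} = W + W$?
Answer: $\frac{175316}{10971} \approx 15.98$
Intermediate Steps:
$c{\left(W \right)} = 18 W$ ($c{\left(W \right)} = 9 \left(W + W\right) = 9 \cdot 2 W = 18 W$)
$w{\left(F \right)} = 2 F$
$m = - \frac{2619}{4}$ ($m = -6 + \frac{-2571 + 2 \left(-12\right)}{4} = -6 + \frac{-2571 - 24}{4} = -6 + \frac{1}{4} \left(-2595\right) = -6 - \frac{2595}{4} = - \frac{2619}{4} \approx -654.75$)
$\frac{-307 - 43522}{-1656 + \left(m - c{\left(24 \right)}\right)} = \frac{-307 - 43522}{-1656 - \left(\frac{2619}{4} + 18 \cdot 24\right)} = - \frac{43829}{-1656 - \frac{4347}{4}} = - \frac{43829}{- \frac{10971}{4}} = \left(-43829\right) \left(- \frac{4}{10971}\right) = \frac{175316}{10971}$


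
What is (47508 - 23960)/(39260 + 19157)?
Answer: 23548/58417 ≈ 0.40310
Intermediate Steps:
(47508 - 23960)/(39260 + 19157) = 23548/58417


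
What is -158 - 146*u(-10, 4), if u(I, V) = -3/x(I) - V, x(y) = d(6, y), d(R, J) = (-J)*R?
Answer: 4333/10 ≈ 433.30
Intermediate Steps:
d(R, J) = -J*R
x(y) = -6*y (x(y) = -1*y*6 = -6*y)
u(I, V) = 1/(2*I) - V (u(I, V) = -3*(-1/(6*I)) - V = -(-1)/(2*I) - V = 1/(2*I) - V)
-158 - 146*u(-10, 4) = -158 - 146*((1/2)/(-10) - 1*4) = -158 - 146*((1/2)*(-1/10) - 4) = -158 - 146*(-1/20 - 4) = -158 - 146*(-81/20) = -158 + 5913/10 = 4333/10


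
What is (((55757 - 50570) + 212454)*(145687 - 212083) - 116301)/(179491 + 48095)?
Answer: -4816869379/75862 ≈ -63495.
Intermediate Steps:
(((55757 - 50570) + 212454)*(145687 - 212083) - 116301)/(179491 + 48095) = ((5187 + 212454)*(-66396) - 116301)/227586 = (217641*(-66396) - 116301)*(1/227586) = (-14450491836 - 116301)*(1/227586) = -14450608137*1/227586 = -4816869379/75862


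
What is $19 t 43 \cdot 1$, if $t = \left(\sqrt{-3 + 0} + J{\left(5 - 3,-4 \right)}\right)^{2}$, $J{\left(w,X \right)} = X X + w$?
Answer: $262257 + 29412 i \sqrt{3} \approx 2.6226 \cdot 10^{5} + 50943.0 i$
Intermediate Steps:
$J{\left(w,X \right)} = w + X^{2}$ ($J{\left(w,X \right)} = X^{2} + w = w + X^{2}$)
$t = \left(18 + i \sqrt{3}\right)^{2}$ ($t = \left(\sqrt{-3 + 0} + \left(\left(5 - 3\right) + \left(-4\right)^{2}\right)\right)^{2} = \left(\sqrt{-3} + \left(2 + 16\right)\right)^{2} = \left(i \sqrt{3} + 18\right)^{2} = \left(18 + i \sqrt{3}\right)^{2} \approx 321.0 + 62.354 i$)
$19 t 43 \cdot 1 = 19 \left(18 + i \sqrt{3}\right)^{2} \cdot 43 \cdot 1 = 19 \left(18 + i \sqrt{3}\right)^{2} \cdot 43 = 817 \left(18 + i \sqrt{3}\right)^{2}$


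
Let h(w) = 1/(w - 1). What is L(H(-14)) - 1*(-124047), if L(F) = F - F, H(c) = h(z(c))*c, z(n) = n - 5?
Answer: 124047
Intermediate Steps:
z(n) = -5 + n
h(w) = 1/(-1 + w)
H(c) = c/(-6 + c) (H(c) = c/(-1 + (-5 + c)) = c/(-6 + c))
L(F) = 0
L(H(-14)) - 1*(-124047) = 0 - 1*(-124047) = 0 + 124047 = 124047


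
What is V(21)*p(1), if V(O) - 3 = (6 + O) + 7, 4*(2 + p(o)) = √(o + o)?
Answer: -74 + 37*√2/4 ≈ -60.919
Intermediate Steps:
p(o) = -2 + √2*√o/4 (p(o) = -2 + √(o + o)/4 = -2 + √(2*o)/4 = -2 + (√2*√o)/4 = -2 + √2*√o/4)
V(O) = 16 + O (V(O) = 3 + ((6 + O) + 7) = 3 + (13 + O) = 16 + O)
V(21)*p(1) = (16 + 21)*(-2 + √2*√1/4) = 37*(-2 + (¼)*√2*1) = 37*(-2 + √2/4) = -74 + 37*√2/4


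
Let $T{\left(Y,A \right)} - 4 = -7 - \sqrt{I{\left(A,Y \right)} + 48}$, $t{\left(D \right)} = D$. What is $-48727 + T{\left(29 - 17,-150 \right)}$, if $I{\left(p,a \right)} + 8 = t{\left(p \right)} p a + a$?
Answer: $-48730 - 2 \sqrt{67513} \approx -49250.0$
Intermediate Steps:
$I{\left(p,a \right)} = -8 + a + a p^{2}$ ($I{\left(p,a \right)} = -8 + \left(p p a + a\right) = -8 + \left(p^{2} a + a\right) = -8 + \left(a p^{2} + a\right) = -8 + \left(a + a p^{2}\right) = -8 + a + a p^{2}$)
$T{\left(Y,A \right)} = -3 - \sqrt{40 + Y + Y A^{2}}$ ($T{\left(Y,A \right)} = 4 - \left(7 + \sqrt{\left(-8 + Y + Y A^{2}\right) + 48}\right) = 4 - \left(7 + \sqrt{40 + Y + Y A^{2}}\right) = -3 - \sqrt{40 + Y + Y A^{2}}$)
$-48727 + T{\left(29 - 17,-150 \right)} = -48727 - \left(3 + \sqrt{40 + \left(29 - 17\right) + \left(29 - 17\right) \left(-150\right)^{2}}\right) = -48727 - \left(3 + \sqrt{40 + \left(29 - 17\right) + \left(29 - 17\right) 22500}\right) = -48727 - \left(3 + \sqrt{40 + 12 + 12 \cdot 22500}\right) = -48727 - \left(3 + \sqrt{40 + 12 + 270000}\right) = -48727 - \left(3 + \sqrt{270052}\right) = -48727 - \left(3 + 2 \sqrt{67513}\right) = -48730 - 2 \sqrt{67513}$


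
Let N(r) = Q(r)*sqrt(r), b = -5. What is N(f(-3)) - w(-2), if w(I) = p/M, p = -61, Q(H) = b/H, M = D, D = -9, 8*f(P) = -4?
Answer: -61/9 + 5*I*sqrt(2) ≈ -6.7778 + 7.0711*I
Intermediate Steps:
f(P) = -1/2 (f(P) = (1/8)*(-4) = -1/2)
M = -9
Q(H) = -5/H
N(r) = -5/sqrt(r) (N(r) = (-5/r)*sqrt(r) = -5/sqrt(r))
w(I) = 61/9 (w(I) = -61/(-9) = -61*(-1/9) = 61/9)
N(f(-3)) - w(-2) = -(-5)*I*sqrt(2) - 1*61/9 = -(-5)*I*sqrt(2) - 61/9 = 5*I*sqrt(2) - 61/9 = -61/9 + 5*I*sqrt(2)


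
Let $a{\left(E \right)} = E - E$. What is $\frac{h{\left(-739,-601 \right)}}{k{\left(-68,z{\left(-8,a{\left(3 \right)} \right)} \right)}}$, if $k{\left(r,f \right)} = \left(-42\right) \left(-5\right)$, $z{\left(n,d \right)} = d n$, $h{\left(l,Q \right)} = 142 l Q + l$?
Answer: $\frac{21022333}{70} \approx 3.0032 \cdot 10^{5}$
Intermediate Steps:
$a{\left(E \right)} = 0$
$h{\left(l,Q \right)} = l + 142 Q l$ ($h{\left(l,Q \right)} = 142 Q l + l = l + 142 Q l$)
$k{\left(r,f \right)} = 210$
$\frac{h{\left(-739,-601 \right)}}{k{\left(-68,z{\left(-8,a{\left(3 \right)} \right)} \right)}} = \frac{\left(-739\right) \left(1 + 142 \left(-601\right)\right)}{210} = - 739 \left(1 - 85342\right) \frac{1}{210} = \left(-739\right) \left(-85341\right) \frac{1}{210} = 63066999 \cdot \frac{1}{210} = \frac{21022333}{70}$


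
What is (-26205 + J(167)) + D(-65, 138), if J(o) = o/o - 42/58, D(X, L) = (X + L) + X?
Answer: -759705/29 ≈ -26197.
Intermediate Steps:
D(X, L) = L + 2*X (D(X, L) = (L + X) + X = L + 2*X)
J(o) = 8/29 (J(o) = 1 - 42*1/58 = 1 - 21/29 = 8/29)
(-26205 + J(167)) + D(-65, 138) = (-26205 + 8/29) + (138 + 2*(-65)) = -759937/29 + (138 - 130) = -759937/29 + 8 = -759705/29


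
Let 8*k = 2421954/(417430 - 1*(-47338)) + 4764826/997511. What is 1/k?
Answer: 1854444769792/2315232203431 ≈ 0.80098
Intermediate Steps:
k = 2315232203431/1854444769792 (k = (2421954/(417430 - 1*(-47338)) + 4764826/997511)/8 = (2421954/(417430 + 47338) + 4764826*(1/997511))/8 = (2421954/464768 + 4764826/997511)/8 = (2421954*(1/464768) + 4764826/997511)/8 = (1210977/232384 + 4764826/997511)/8 = (⅛)*(2315232203431/231805596224) = 2315232203431/1854444769792 ≈ 1.2485)
1/k = 1/(2315232203431/1854444769792) = 1854444769792/2315232203431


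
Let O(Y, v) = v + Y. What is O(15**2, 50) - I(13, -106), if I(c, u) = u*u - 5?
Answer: -10956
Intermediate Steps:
O(Y, v) = Y + v
I(c, u) = -5 + u**2 (I(c, u) = u**2 - 5 = -5 + u**2)
O(15**2, 50) - I(13, -106) = (15**2 + 50) - (-5 + (-106)**2) = (225 + 50) - (-5 + 11236) = 275 - 1*11231 = 275 - 11231 = -10956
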